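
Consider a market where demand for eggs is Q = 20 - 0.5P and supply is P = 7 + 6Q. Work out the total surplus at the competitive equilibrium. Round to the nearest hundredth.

Rewriting demand in inverse form: P = 40 - 2Q.
Set 40 - 2Q = 7 + 6Q, which gives 33 = 8Q, so Q* = 4.125 and P* = 40 - 2(4.125) = 31.75.
Total surplus is the full triangle between the curves from 0 to Q*: (1/2)(4.125)(40 - 7) = 68.0625.

68.06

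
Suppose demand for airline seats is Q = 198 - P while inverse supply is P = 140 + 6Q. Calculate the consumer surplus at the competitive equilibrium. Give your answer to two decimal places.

34.33

Rewriting demand in inverse form: P = 198 - Q.
Set 198 - Q = 140 + 6Q, which gives 58 = 7Q, so Q* = 8.2857 and P* = 198 - (8.2857) = 189.7143.
CS is the area between the demand curve and P* from 0 to Q*: (1/2)(8.2857)(8.2857) = 34.3265.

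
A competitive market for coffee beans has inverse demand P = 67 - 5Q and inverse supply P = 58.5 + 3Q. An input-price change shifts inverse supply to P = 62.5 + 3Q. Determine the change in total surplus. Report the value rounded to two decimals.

Initial equilibrium: Q_0 = 1.0625, P_0 = 61.6875; CS_0 = (1/2)(1.0625)(5.3125) = 2.8223, PS_0 = (1/2)(1.0625)(3.1875) = 1.6934.
New equilibrium: 67 - 5Q = 62.5 + 3Q gives Q_1 = 0.5625, P_1 = 64.1875; CS_1 = 0.791, PS_1 = 0.4746.
Change in total surplus = (0.791 + 0.4746) - (2.8223 + 1.6934) = -3.25.

-3.25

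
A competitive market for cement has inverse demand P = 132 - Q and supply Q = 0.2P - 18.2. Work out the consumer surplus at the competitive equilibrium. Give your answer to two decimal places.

23.35

Rewriting supply in inverse form: P = 91 + 5Q.
Set 132 - Q = 91 + 5Q, which gives 41 = 6Q, so Q* = 6.8333 and P* = 132 - (6.8333) = 125.1667.
Consumer surplus is the triangle under demand above P*: (1/2)(6.8333)(132 - 125.1667) = (1/2)(6.8333)(6.8333) = 23.3472.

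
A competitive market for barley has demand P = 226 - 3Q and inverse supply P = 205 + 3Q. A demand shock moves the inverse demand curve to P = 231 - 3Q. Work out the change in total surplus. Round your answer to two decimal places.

Initial equilibrium: Q_0 = 3.5, P_0 = 215.5; CS_0 = (1/2)(3.5)(10.5) = 18.375, PS_0 = (1/2)(3.5)(10.5) = 18.375.
New equilibrium: 231 - 3Q = 205 + 3Q gives Q_1 = 4.3333, P_1 = 218; CS_1 = 28.1667, PS_1 = 28.1667.
Change in total surplus = (28.1667 + 28.1667) - (18.375 + 18.375) = 19.5833.

19.58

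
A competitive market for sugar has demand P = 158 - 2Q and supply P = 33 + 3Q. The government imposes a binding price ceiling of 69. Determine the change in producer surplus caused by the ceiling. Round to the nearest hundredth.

Without the control, 158 - 2Q = 33 + 3Q so Q* = 25 and P* = 108.
At P = 69, sellers supply (69 - 33)/3 = 12 while buyers want more, so the quantity traded is 12 at price 69.
PS goes from (1/2)(25)(75) = 937.5 to 216 (computed as (69 - 33)(12) - (1/2)(3)(12)^2), a change of -721.5.

-721.50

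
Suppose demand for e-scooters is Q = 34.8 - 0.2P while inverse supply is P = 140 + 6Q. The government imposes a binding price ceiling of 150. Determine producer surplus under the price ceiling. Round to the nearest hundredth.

8.33

Rewriting demand in inverse form: P = 174 - 5Q.
Without the control, 174 - 5Q = 140 + 6Q so Q* = 3.0909 and P* = 158.5455.
At the ceiling price 150, quantity supplied is (150 - 140)/6 = 1.6667; supply is the short side, so Q = 1.6667 trades at P = 150.
PS is the triangle above supply below 150: (1/2)(1.6667)(150 - 140) = 8.3333.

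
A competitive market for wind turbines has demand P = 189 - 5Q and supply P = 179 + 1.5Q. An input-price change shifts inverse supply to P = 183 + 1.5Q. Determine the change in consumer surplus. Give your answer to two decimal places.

Initial equilibrium: Q_0 = 1.5385, P_0 = 181.3077; CS_0 = (1/2)(1.5385)(7.6923) = 5.9172, PS_0 = (1/2)(1.5385)(2.3077) = 1.7751.
New equilibrium: 189 - 5Q = 183 + 1.5Q gives Q_1 = 0.9231, P_1 = 184.3846; CS_1 = 2.1302, PS_1 = 0.6391.
Change in consumer surplus = 2.1302 - 5.9172 = -3.787.

-3.79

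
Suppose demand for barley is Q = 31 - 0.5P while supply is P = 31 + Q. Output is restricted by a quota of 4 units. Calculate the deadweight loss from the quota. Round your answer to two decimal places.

Rewriting demand in inverse form: P = 62 - 2Q.
Without the quota, 62 - 2Q = 31 + Q gives Q* = 10.3333.
At Q = 4 the demand price is 62 - 2(4) = 54 and the supply price is 31 + (4) = 35.
Deadweight loss is the triangle between the curves from 4 to 10.3333: (1/2)(54 - 35)(10.3333 - 4) = 60.1667.

60.17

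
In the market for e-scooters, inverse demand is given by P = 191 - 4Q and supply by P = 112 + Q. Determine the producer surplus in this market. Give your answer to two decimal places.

124.82

Equilibrium: 191 - 4Q = 112 + Q, so Q* = 15.8 and P* = 127.8.
PS is the area between P* and the supply curve from 0 to Q*: (1/2)(15.8)(15.8) = 124.82.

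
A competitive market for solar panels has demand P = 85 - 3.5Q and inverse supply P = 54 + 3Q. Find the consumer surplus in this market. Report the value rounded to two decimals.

Equilibrium: 85 - 3.5Q = 54 + 3Q, so Q* = 4.7692 and P* = 68.3077.
The demand choke price is 85, so CS = (1/2)(Q*)(85 - P*) = (1/2)(4.7692)(16.6923) = 39.8047.

39.80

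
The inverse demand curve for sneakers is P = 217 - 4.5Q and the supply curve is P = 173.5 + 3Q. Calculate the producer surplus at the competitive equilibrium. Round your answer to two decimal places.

50.46

Set 217 - 4.5Q = 173.5 + 3Q, which gives 43.5 = 7.5Q, so Q* = 5.8 and P* = 217 - 4.5(5.8) = 190.9.
PS is the area between P* and the supply curve from 0 to Q*: (1/2)(5.8)(17.4) = 50.46.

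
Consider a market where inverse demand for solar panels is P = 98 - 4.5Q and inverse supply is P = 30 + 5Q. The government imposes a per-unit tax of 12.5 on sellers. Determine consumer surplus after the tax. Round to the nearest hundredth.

Pre-tax equilibrium: 98 - 4.5Q = 30 + 5Q gives Q* = 7.1579, P* = 65.7895.
A tax on sellers shifts supply up by 12.5: 98 - 4.5Q = 30 + 5Q + 12.5, so Q_t = 5.8421. Buyers pay P_b = 71.7105; sellers receive P_s = P_b - 12.5 = 59.2105.
Consumer surplus is the triangle under demand above P_b: (1/2)(5.8421)(98 - 71.7105) = 76.7929.

76.79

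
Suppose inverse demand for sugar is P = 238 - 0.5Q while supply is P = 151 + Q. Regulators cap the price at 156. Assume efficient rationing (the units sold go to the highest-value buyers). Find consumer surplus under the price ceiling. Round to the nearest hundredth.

Free-market equilibrium: 238 - 0.5Q = 151 + Q gives Q* = 58, P* = 209.
At the ceiling price 156, quantity supplied is (156 - 151)/1 = 5; supply is the short side, so Q = 5 trades at P = 156.
The demand price at Q = 5 is 235.5. CS is the trapezoid between demand and 156 over [0, 5]: (1/2)[(238 - 156) + (235.5 - 156)](5) = 403.75.

403.75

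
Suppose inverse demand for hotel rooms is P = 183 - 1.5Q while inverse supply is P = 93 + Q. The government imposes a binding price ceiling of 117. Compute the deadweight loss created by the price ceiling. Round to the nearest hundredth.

180.00

Without the control, 183 - 1.5Q = 93 + Q so Q* = 36 and P* = 129.
At P = 117, sellers supply (117 - 93)/1 = 24 while buyers want more, so the quantity traded is 24 at price 117.
The lost-trades triangle has base Q* - 24 = 12 and height equal to the gap between the curves at Q = 24, which is 147 - 117 = 30. DWL = (1/2)(12)(30) = 180.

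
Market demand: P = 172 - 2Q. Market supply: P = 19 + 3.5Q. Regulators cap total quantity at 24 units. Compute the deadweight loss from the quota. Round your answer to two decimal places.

Without the quota, 172 - 2Q = 19 + 3.5Q gives Q* = 27.8182.
At Q = 24 the demand price is 172 - 2(24) = 124 and the supply price is 19 + 3.5(24) = 103.
DWL = (1/2)(gap between curves at 24) x (Q* - 24) = (1/2)(21)(3.8182) = 40.0909.

40.09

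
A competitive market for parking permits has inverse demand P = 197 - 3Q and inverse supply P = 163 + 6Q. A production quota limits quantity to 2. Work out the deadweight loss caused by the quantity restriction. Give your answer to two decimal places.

Without the quota, 197 - 3Q = 163 + 6Q gives Q* = 3.7778.
At Q = 2 the demand price is 197 - 3(2) = 191 and the supply price is 163 + 6(2) = 175.
Deadweight loss is the triangle between the curves from 2 to 3.7778: (1/2)(191 - 175)(3.7778 - 2) = 14.2222.

14.22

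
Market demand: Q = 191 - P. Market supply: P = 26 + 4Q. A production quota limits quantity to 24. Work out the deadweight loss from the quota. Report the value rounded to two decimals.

202.50

Rewriting demand in inverse form: P = 191 - Q.
Without the quota, 191 - Q = 26 + 4Q gives Q* = 33.
At Q = 24 the demand price is 191 - (24) = 167 and the supply price is 26 + 4(24) = 122.
DWL = (1/2)(gap between curves at 24) x (Q* - 24) = (1/2)(45)(9) = 202.5.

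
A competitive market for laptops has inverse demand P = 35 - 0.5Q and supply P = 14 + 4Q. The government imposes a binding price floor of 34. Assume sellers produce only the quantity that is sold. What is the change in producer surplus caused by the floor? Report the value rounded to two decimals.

Without the control, 35 - 0.5Q = 14 + 4Q so Q* = 4.6667 and P* = 32.6667.
At the floor price 34, quantity demanded is (35 - 34)/0.5 = 2; demand is the short side, so Q = 2 trades at P = 34.
PS goes from (1/2)(4.6667)(18.6667) = 43.5556 to 32 (computed as (34 - 14)(2) - (1/2)(4)(2)^2), a change of -11.5556.

-11.56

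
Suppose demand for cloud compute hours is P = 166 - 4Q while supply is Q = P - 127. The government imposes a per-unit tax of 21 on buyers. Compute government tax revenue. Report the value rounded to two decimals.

Rewriting supply in inverse form: P = 127 + Q.
Without the tax, 166 - 4Q = 127 + Q so Q* = 7.8 and P* = 134.8.
A tax on buyers shifts demand down by 21: (166 - 21) - 4Q = 127 + Q, so Q_t = 3.6. Buyers pay P_b = 151.6; sellers receive P_s = P_b - 21 = 130.6.
Tax revenue = t x Q_t = 21 x 3.6 = 75.6.

75.60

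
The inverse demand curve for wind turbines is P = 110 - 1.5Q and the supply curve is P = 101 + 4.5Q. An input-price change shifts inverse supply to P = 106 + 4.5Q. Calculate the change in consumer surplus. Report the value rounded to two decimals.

-1.35

Initial equilibrium: Q_0 = 1.5, P_0 = 107.75; CS_0 = (1/2)(1.5)(2.25) = 1.6875, PS_0 = (1/2)(1.5)(6.75) = 5.0625.
New equilibrium: 110 - 1.5Q = 106 + 4.5Q gives Q_1 = 0.6667, P_1 = 109; CS_1 = 0.3333, PS_1 = 1.
Change in consumer surplus = 0.3333 - 1.6875 = -1.3542.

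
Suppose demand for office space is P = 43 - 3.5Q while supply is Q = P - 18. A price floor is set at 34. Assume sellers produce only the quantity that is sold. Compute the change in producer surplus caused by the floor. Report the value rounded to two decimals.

22.40

Rewriting supply in inverse form: P = 18 + Q.
Free-market equilibrium: 43 - 3.5Q = 18 + Q gives Q* = 5.5556, P* = 23.5556.
At P = 34, buyers demand (43 - 34)/3.5 = 2.5714 while sellers would supply more, so the quantity traded is 2.5714 at price 34.
PS goes from (1/2)(5.5556)(5.5556) = 15.4321 to 37.8367 (computed as (34 - 18)(2.5714) - (1/2)(1)(2.5714)^2), a change of 22.4046.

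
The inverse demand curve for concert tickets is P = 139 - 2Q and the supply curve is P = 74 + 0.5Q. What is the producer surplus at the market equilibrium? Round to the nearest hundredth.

169.00

Set 139 - 2Q = 74 + 0.5Q, which gives 65 = 2.5Q, so Q* = 26 and P* = 139 - 2(26) = 87.
The supply curve's price intercept is 74, so PS = (1/2)(Q*)(P* - 74) = (1/2)(26)(13) = 169.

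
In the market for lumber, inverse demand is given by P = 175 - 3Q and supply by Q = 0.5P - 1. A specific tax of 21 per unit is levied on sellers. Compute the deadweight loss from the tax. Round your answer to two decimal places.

Rewriting supply in inverse form: P = 2 + 2Q.
Without the tax, 175 - 3Q = 2 + 2Q so Q* = 34.6 and P* = 71.2.
With the tax, sellers need 21 more per unit: 175 - 3Q = 2 + 2Q + 21, so Q_t = 30.4. Buyers pay P_b = 83.8; sellers receive P_s = P_b - 21 = 62.8.
Deadweight loss is the triangle between the curves from Q_t to Q*: (1/2)(34.6 - 30.4)(21) = 44.1.

44.10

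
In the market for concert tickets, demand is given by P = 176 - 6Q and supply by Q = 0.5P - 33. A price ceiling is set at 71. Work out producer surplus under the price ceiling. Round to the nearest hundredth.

6.25

Rewriting supply in inverse form: P = 66 + 2Q.
Without the control, 176 - 6Q = 66 + 2Q so Q* = 13.75 and P* = 93.5.
At the ceiling price 71, quantity supplied is (71 - 66)/2 = 2.5; supply is the short side, so Q = 2.5 trades at P = 71.
PS is the triangle above supply below 71: (1/2)(2.5)(71 - 66) = 6.25.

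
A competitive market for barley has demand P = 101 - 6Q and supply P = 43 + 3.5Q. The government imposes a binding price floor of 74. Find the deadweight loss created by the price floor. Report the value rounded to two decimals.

12.24

Without the control, 101 - 6Q = 43 + 3.5Q so Q* = 6.1053 and P* = 64.3684.
At the floor price 74, quantity demanded is (101 - 74)/6 = 4.5; demand is the short side, so Q = 4.5 trades at P = 74.
At Q = 4.5 the demand price is 74 and the supply price is 58.75. Deadweight loss is the triangle between the curves from 4.5 to 6.1053: (1/2)(74 - 58.75)(6.1053 - 4.5) = 12.2401.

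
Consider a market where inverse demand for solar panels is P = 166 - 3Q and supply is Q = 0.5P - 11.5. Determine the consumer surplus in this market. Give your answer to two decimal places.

Rewriting supply in inverse form: P = 23 + 2Q.
Equilibrium: 166 - 3Q = 23 + 2Q, so Q* = 28.6 and P* = 80.2.
Consumer surplus is the triangle under demand above P*: (1/2)(28.6)(166 - 80.2) = (1/2)(28.6)(85.8) = 1226.94.

1226.94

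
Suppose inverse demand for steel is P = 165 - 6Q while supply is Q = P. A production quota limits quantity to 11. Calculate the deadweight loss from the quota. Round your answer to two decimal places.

Rewriting supply in inverse form: P = Q.
Unrestricted equilibrium: Q* = (165 - 0)/(6 + 1) = 23.5714.
At Q = 11 the demand price is 165 - 6(11) = 99 and the supply price is 0 + (11) = 11.
DWL = (1/2)(gap between curves at 11) x (Q* - 11) = (1/2)(88)(12.5714) = 553.1429.

553.14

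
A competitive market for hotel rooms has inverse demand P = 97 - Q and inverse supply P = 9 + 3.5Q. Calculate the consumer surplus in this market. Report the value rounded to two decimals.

191.21

Equilibrium: 97 - Q = 9 + 3.5Q, so Q* = 19.5556 and P* = 77.4444.
CS is the area between the demand curve and P* from 0 to Q*: (1/2)(19.5556)(19.5556) = 191.2099.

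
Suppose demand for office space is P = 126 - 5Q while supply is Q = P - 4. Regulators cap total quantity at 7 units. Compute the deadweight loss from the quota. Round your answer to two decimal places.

533.33

Rewriting supply in inverse form: P = 4 + Q.
Without the quota, 126 - 5Q = 4 + Q gives Q* = 20.3333.
At Q = 7 the demand price is 126 - 5(7) = 91 and the supply price is 4 + (7) = 11.
DWL = (1/2)(gap between curves at 7) x (Q* - 7) = (1/2)(80)(13.3333) = 533.3333.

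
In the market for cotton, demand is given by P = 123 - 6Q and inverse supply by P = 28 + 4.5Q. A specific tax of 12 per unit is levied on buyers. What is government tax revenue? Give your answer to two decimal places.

Pre-tax equilibrium: 123 - 6Q = 28 + 4.5Q gives Q* = 9.0476, P* = 68.7143.
With the tax, buyers' net willingness to pay falls by 12: (123 - 12) - 6Q = 28 + 4.5Q, so Q_t = 7.9048. Buyers pay P_b = 75.5714; sellers receive P_s = P_b - 12 = 63.5714.
Revenue is the tax times quantity traded: 12 x 7.9048 = 94.8571.

94.86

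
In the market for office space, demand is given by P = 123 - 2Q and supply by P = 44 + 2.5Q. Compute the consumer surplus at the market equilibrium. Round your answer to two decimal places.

308.20

Set 123 - 2Q = 44 + 2.5Q, which gives 79 = 4.5Q, so Q* = 17.5556 and P* = 123 - 2(17.5556) = 87.8889.
The demand choke price is 123, so CS = (1/2)(Q*)(123 - P*) = (1/2)(17.5556)(35.1111) = 308.1975.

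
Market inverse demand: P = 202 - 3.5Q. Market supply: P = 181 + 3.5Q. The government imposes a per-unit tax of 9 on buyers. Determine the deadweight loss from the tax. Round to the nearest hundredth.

5.79

Without the tax, 202 - 3.5Q = 181 + 3.5Q so Q* = 3 and P* = 191.5.
With the tax, buyers' net willingness to pay falls by 9: (202 - 9) - 3.5Q = 181 + 3.5Q, so Q_t = 1.7143. Buyers pay P_b = 196; sellers receive P_s = P_b - 9 = 187.
Deadweight loss is the triangle between the curves from Q_t to Q*: (1/2)(3 - 1.7143)(9) = 5.7857.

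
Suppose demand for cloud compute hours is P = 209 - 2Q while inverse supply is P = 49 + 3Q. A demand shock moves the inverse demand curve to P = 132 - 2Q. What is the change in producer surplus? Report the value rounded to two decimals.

Initial equilibrium: Q_0 = 32, P_0 = 145; CS_0 = (1/2)(32)(64) = 1024, PS_0 = (1/2)(32)(96) = 1536.
New equilibrium: 132 - 2Q = 49 + 3Q gives Q_1 = 16.6, P_1 = 98.8; CS_1 = 275.56, PS_1 = 413.34.
Change in producer surplus = 413.34 - 1536 = -1122.66.

-1122.66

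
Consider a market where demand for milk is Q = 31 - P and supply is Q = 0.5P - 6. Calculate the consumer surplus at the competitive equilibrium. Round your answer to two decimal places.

20.06

Rewriting demand in inverse form: P = 31 - Q.
Rewriting supply in inverse form: P = 12 + 2Q.
Set 31 - Q = 12 + 2Q, which gives 19 = 3Q, so Q* = 6.3333 and P* = 31 - (6.3333) = 24.6667.
Consumer surplus is the triangle under demand above P*: (1/2)(6.3333)(31 - 24.6667) = (1/2)(6.3333)(6.3333) = 20.0556.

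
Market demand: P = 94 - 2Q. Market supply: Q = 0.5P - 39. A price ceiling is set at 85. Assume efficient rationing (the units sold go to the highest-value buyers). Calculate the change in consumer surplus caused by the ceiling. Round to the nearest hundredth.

3.25

Rewriting supply in inverse form: P = 78 + 2Q.
Without the control, 94 - 2Q = 78 + 2Q so Q* = 4 and P* = 86.
At the ceiling price 85, quantity supplied is (85 - 78)/2 = 3.5; supply is the short side, so Q = 3.5 trades at P = 85.
CS goes from (1/2)(4)(8) = 16 to 19.25 (computed as (94 - 85)(3.5) - (1/2)(2)(3.5)^2), a change of 3.25.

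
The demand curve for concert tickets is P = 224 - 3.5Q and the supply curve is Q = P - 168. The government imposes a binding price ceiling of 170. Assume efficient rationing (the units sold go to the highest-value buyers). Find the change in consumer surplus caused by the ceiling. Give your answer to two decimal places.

Rewriting supply in inverse form: P = 168 + Q.
Free-market equilibrium: 224 - 3.5Q = 168 + Q gives Q* = 12.4444, P* = 180.4444.
At the ceiling price 170, quantity supplied is (170 - 168)/1 = 2; supply is the short side, so Q = 2 trades at P = 170.
CS goes from (1/2)(12.4444)(43.5556) = 271.0123 to 101 (computed as (224 - 170)(2) - (1/2)(3.5)(2)^2), a change of -170.0123.

-170.01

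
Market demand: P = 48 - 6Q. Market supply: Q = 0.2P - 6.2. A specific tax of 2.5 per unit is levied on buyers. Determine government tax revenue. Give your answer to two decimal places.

3.30

Rewriting supply in inverse form: P = 31 + 5Q.
Pre-tax equilibrium: 48 - 6Q = 31 + 5Q gives Q* = 1.5455, P* = 38.7273.
A tax on buyers shifts demand down by 2.5: (48 - 2.5) - 6Q = 31 + 5Q, so Q_t = 1.3182. Buyers pay P_b = 40.0909; sellers receive P_s = P_b - 2.5 = 37.5909.
Tax revenue = t x Q_t = 2.5 x 1.3182 = 3.2955.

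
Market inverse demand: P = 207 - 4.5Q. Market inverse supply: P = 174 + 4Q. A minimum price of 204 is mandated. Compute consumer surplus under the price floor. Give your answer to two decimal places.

Without the control, 207 - 4.5Q = 174 + 4Q so Q* = 3.8824 and P* = 189.5294.
At the floor price 204, quantity demanded is (207 - 204)/4.5 = 0.6667; demand is the short side, so Q = 0.6667 trades at P = 204.
CS is the triangle under demand above 204: (1/2)(0.6667)(207 - 204) = 1.

1.00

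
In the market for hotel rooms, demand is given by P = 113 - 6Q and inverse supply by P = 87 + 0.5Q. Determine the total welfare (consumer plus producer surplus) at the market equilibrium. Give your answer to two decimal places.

52.00

Setting demand equal to supply, 26 = 6.5Q, so Q* = 4 and P* = 89.
Total surplus is the full triangle between the curves from 0 to Q*: (1/2)(4)(113 - 87) = 52.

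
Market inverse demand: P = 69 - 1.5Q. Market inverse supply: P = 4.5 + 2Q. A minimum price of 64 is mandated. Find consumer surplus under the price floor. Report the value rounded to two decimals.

Free-market equilibrium: 69 - 1.5Q = 4.5 + 2Q gives Q* = 18.4286, P* = 41.3571.
At the floor price 64, quantity demanded is (69 - 64)/1.5 = 3.3333; demand is the short side, so Q = 3.3333 trades at P = 64.
CS is the triangle under demand above 64: (1/2)(3.3333)(69 - 64) = 8.3333.

8.33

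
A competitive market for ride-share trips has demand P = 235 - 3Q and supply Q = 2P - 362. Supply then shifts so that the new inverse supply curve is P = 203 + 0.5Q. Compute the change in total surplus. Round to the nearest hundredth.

Rewriting supply in inverse form: P = 181 + 0.5Q.
Initial equilibrium: Q_0 = 15.4286, P_0 = 188.7143; CS_0 = (1/2)(15.4286)(46.2857) = 357.0612, PS_0 = (1/2)(15.4286)(7.7143) = 59.5102.
New equilibrium: 235 - 3Q = 203 + 0.5Q gives Q_1 = 9.1429, P_1 = 207.5714; CS_1 = 125.3878, PS_1 = 20.898.
Change in total surplus = (125.3878 + 20.898) - (357.0612 + 59.5102) = -270.2857.

-270.29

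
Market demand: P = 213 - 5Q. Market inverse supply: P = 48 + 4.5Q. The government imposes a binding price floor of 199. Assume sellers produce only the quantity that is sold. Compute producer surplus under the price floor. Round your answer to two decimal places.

Free-market equilibrium: 213 - 5Q = 48 + 4.5Q gives Q* = 17.3684, P* = 126.1579.
At the floor price 199, quantity demanded is (213 - 199)/5 = 2.8; demand is the short side, so Q = 2.8 trades at P = 199.
The supply price at Q = 2.8 is 60.6. PS is the trapezoid between 199 and supply over [0, 2.8]: (1/2)[(199 - 48) + (199 - 60.6)](2.8) = 405.16.

405.16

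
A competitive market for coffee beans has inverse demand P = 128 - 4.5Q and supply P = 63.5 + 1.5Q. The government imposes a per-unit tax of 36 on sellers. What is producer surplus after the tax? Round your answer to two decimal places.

Pre-tax equilibrium: 128 - 4.5Q = 63.5 + 1.5Q gives Q* = 10.75, P* = 79.625.
With the tax, sellers need 36 more per unit: 128 - 4.5Q = 63.5 + 1.5Q + 36, so Q_t = 4.75. Buyers pay P_b = 106.625; sellers receive P_s = P_b - 36 = 70.625.
Producer surplus is the triangle above supply below P_s: (1/2)(4.75)(70.625 - 63.5) = 16.9219.

16.92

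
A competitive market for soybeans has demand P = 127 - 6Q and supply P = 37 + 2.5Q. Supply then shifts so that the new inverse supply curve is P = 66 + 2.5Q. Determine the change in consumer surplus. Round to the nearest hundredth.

Initial equilibrium: Q_0 = 10.5882, P_0 = 63.4706; CS_0 = (1/2)(10.5882)(63.5294) = 336.3322, PS_0 = (1/2)(10.5882)(26.4706) = 140.1384.
New equilibrium: 127 - 6Q = 66 + 2.5Q gives Q_1 = 7.1765, P_1 = 83.9412; CS_1 = 154.5052, PS_1 = 64.3772.
Change in consumer surplus = 154.5052 - 336.3322 = -181.827.

-181.83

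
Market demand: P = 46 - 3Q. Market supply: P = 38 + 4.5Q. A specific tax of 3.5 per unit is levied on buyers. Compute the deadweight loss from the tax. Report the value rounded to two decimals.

0.82

Pre-tax equilibrium: 46 - 3Q = 38 + 4.5Q gives Q* = 1.0667, P* = 42.8.
With the tax, buyers' net willingness to pay falls by 3.5: (46 - 3.5) - 3Q = 38 + 4.5Q, so Q_t = 0.6. Buyers pay P_b = 44.2; sellers receive P_s = P_b - 3.5 = 40.7.
The welfare triangle lost has base Q* - Q_t = 0.4667 and height t = 3.5, so DWL = (1/2)(0.4667)(3.5) = 0.8167.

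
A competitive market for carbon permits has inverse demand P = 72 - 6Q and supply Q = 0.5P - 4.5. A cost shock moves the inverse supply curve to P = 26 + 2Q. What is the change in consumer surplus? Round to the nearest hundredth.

Rewriting supply in inverse form: P = 9 + 2Q.
Initial equilibrium: Q_0 = 7.875, P_0 = 24.75; CS_0 = (1/2)(7.875)(47.25) = 186.0469, PS_0 = (1/2)(7.875)(15.75) = 62.0156.
New equilibrium: 72 - 6Q = 26 + 2Q gives Q_1 = 5.75, P_1 = 37.5; CS_1 = 99.1875, PS_1 = 33.0625.
Change in consumer surplus = 99.1875 - 186.0469 = -86.8594.

-86.86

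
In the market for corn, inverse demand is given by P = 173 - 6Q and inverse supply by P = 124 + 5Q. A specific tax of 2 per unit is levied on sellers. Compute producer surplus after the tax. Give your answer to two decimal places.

Pre-tax equilibrium: 173 - 6Q = 124 + 5Q gives Q* = 4.4545, P* = 146.2727.
A tax on sellers shifts supply up by 2: 173 - 6Q = 124 + 5Q + 2, so Q_t = 4.2727. Buyers pay P_b = 147.3636; sellers receive P_s = P_b - 2 = 145.3636.
PS = (1/2)(Q_t)(P_s - 124) = (1/2)(4.2727)(21.3636) = 45.6405.

45.64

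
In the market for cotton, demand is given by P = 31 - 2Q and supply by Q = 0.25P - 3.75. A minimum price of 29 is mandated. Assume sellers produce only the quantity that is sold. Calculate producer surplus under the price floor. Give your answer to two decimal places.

12.00

Rewriting supply in inverse form: P = 15 + 4Q.
Free-market equilibrium: 31 - 2Q = 15 + 4Q gives Q* = 2.6667, P* = 25.6667.
At the floor price 29, quantity demanded is (31 - 29)/2 = 1; demand is the short side, so Q = 1 trades at P = 29.
The supply price at Q = 1 is 19. PS is the trapezoid between 29 and supply over [0, 1]: (1/2)[(29 - 15) + (29 - 19)](1) = 12.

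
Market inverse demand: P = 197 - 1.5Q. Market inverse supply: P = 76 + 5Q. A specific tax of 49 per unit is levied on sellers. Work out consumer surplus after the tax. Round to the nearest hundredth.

92.02

Pre-tax equilibrium: 197 - 1.5Q = 76 + 5Q gives Q* = 18.6154, P* = 169.0769.
A tax on sellers shifts supply up by 49: 197 - 1.5Q = 76 + 5Q + 49, so Q_t = 11.0769. Buyers pay P_b = 180.3846; sellers receive P_s = P_b - 49 = 131.3846.
CS = (1/2)(Q_t)(197 - P_b) = (1/2)(11.0769)(16.6154) = 92.0237.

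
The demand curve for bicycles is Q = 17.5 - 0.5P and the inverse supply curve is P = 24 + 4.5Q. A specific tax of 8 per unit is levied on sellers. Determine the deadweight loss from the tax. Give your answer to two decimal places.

4.92

Rewriting demand in inverse form: P = 35 - 2Q.
Without the tax, 35 - 2Q = 24 + 4.5Q so Q* = 1.6923 and P* = 31.6154.
A tax on sellers shifts supply up by 8: 35 - 2Q = 24 + 4.5Q + 8, so Q_t = 0.4615. Buyers pay P_b = 34.0769; sellers receive P_s = P_b - 8 = 26.0769.
The welfare triangle lost has base Q* - Q_t = 1.2308 and height t = 8, so DWL = (1/2)(1.2308)(8) = 4.9231.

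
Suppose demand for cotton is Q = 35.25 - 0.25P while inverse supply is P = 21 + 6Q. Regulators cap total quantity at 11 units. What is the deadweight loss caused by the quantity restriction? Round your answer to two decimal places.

Rewriting demand in inverse form: P = 141 - 4Q.
Unrestricted equilibrium: Q* = (141 - 21)/(4 + 6) = 12.
At Q = 11 the demand price is 141 - 4(11) = 97 and the supply price is 21 + 6(11) = 87.
DWL = (1/2)(gap between curves at 11) x (Q* - 11) = (1/2)(10)(1) = 5.

5.00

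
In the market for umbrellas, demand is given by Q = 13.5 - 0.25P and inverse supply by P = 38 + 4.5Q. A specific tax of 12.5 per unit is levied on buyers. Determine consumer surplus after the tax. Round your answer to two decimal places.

0.34

Rewriting demand in inverse form: P = 54 - 4Q.
Pre-tax equilibrium: 54 - 4Q = 38 + 4.5Q gives Q* = 1.8824, P* = 46.4706.
With the tax, buyers' net willingness to pay falls by 12.5: (54 - 12.5) - 4Q = 38 + 4.5Q, so Q_t = 0.4118. Buyers pay P_b = 52.3529; sellers receive P_s = P_b - 12.5 = 39.8529.
CS = (1/2)(Q_t)(54 - P_b) = (1/2)(0.4118)(1.6471) = 0.3391.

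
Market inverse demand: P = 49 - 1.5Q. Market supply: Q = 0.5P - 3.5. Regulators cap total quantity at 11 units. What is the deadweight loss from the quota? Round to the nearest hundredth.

Rewriting supply in inverse form: P = 7 + 2Q.
Unrestricted equilibrium: Q* = (49 - 7)/(1.5 + 2) = 12.
At Q = 11 the demand price is 49 - 1.5(11) = 32.5 and the supply price is 7 + 2(11) = 29.
DWL = (1/2)(gap between curves at 11) x (Q* - 11) = (1/2)(3.5)(1) = 1.75.

1.75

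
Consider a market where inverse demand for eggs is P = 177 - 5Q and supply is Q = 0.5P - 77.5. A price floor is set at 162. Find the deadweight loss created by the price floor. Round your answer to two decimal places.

Rewriting supply in inverse form: P = 155 + 2Q.
Without the control, 177 - 5Q = 155 + 2Q so Q* = 3.1429 and P* = 161.2857.
At the floor price 162, quantity demanded is (177 - 162)/5 = 3; demand is the short side, so Q = 3 trades at P = 162.
At Q = 3 the demand price is 162 and the supply price is 161. Deadweight loss is the triangle between the curves from 3 to 3.1429: (1/2)(162 - 161)(3.1429 - 3) = 0.0714.

0.07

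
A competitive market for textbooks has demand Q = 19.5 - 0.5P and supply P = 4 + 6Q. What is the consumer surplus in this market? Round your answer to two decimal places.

Rewriting demand in inverse form: P = 39 - 2Q.
Setting demand equal to supply, 35 = 8Q, so Q* = 4.375 and P* = 30.25.
CS is the area between the demand curve and P* from 0 to Q*: (1/2)(4.375)(8.75) = 19.1406.

19.14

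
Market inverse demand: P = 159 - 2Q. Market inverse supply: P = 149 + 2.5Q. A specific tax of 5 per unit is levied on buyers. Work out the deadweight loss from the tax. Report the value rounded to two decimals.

2.78

Without the tax, 159 - 2Q = 149 + 2.5Q so Q* = 2.2222 and P* = 154.5556.
A tax on buyers shifts demand down by 5: (159 - 5) - 2Q = 149 + 2.5Q, so Q_t = 1.1111. Buyers pay P_b = 156.7778; sellers receive P_s = P_b - 5 = 151.7778.
The welfare triangle lost has base Q* - Q_t = 1.1111 and height t = 5, so DWL = (1/2)(1.1111)(5) = 2.7778.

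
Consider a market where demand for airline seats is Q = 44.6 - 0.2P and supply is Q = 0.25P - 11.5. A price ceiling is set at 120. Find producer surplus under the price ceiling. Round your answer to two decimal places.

684.50

Rewriting demand in inverse form: P = 223 - 5Q.
Rewriting supply in inverse form: P = 46 + 4Q.
Free-market equilibrium: 223 - 5Q = 46 + 4Q gives Q* = 19.6667, P* = 124.6667.
At the ceiling price 120, quantity supplied is (120 - 46)/4 = 18.5; supply is the short side, so Q = 18.5 trades at P = 120.
PS is the triangle above supply below 120: (1/2)(18.5)(120 - 46) = 684.5.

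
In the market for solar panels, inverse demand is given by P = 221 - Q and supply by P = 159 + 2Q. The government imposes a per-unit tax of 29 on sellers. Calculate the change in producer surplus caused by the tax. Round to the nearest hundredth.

-306.11

Pre-tax equilibrium: 221 - Q = 159 + 2Q gives Q* = 20.6667, P* = 200.3333.
A tax on sellers shifts supply up by 29: 221 - Q = 159 + 2Q + 29, so Q_t = 11. Buyers pay P_b = 210; sellers receive P_s = P_b - 29 = 181.
PS falls from (1/2)(20.6667)(41.3333) = 427.1111 to (1/2)(11)(22) = 121, a change of -306.1111.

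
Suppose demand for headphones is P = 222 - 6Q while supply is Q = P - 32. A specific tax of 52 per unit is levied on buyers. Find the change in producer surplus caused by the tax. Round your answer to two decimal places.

-174.04

Rewriting supply in inverse form: P = 32 + Q.
Without the tax, 222 - 6Q = 32 + Q so Q* = 27.1429 and P* = 59.1429.
A tax on buyers shifts demand down by 52: (222 - 52) - 6Q = 32 + Q, so Q_t = 19.7143. Buyers pay P_b = 103.7143; sellers receive P_s = P_b - 52 = 51.7143.
Producers lose the trapezoid between P_s and P* out to Q_t plus the triangle from Q_t to Q*: change in PS = 194.3265 - 368.3673 = -174.0408.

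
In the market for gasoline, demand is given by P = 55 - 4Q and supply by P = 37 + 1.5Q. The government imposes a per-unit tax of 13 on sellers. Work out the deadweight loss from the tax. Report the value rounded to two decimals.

15.36

Without the tax, 55 - 4Q = 37 + 1.5Q so Q* = 3.2727 and P* = 41.9091.
With the tax, sellers need 13 more per unit: 55 - 4Q = 37 + 1.5Q + 13, so Q_t = 0.9091. Buyers pay P_b = 51.3636; sellers receive P_s = P_b - 13 = 38.3636.
The welfare triangle lost has base Q* - Q_t = 2.3636 and height t = 13, so DWL = (1/2)(2.3636)(13) = 15.3636.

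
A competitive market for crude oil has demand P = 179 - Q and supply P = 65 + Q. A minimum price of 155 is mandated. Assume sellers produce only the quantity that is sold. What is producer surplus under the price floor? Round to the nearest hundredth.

1872.00

Free-market equilibrium: 179 - Q = 65 + Q gives Q* = 57, P* = 122.
At P = 155, buyers demand (179 - 155)/1 = 24 while sellers would supply more, so the quantity traded is 24 at price 155.
The supply price at Q = 24 is 89. PS is the trapezoid between 155 and supply over [0, 24]: (1/2)[(155 - 65) + (155 - 89)](24) = 1872.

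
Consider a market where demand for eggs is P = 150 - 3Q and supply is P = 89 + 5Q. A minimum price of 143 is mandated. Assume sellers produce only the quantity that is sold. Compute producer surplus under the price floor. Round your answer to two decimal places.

Without the control, 150 - 3Q = 89 + 5Q so Q* = 7.625 and P* = 127.125.
At the floor price 143, quantity demanded is (150 - 143)/3 = 2.3333; demand is the short side, so Q = 2.3333 trades at P = 143.
The supply price at Q = 2.3333 is 100.6667. PS is the trapezoid between 143 and supply over [0, 2.3333]: (1/2)[(143 - 89) + (143 - 100.6667)](2.3333) = 112.3889.

112.39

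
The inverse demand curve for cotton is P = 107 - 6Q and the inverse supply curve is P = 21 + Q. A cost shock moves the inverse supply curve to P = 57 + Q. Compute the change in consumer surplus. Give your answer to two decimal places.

Initial equilibrium: Q_0 = 12.2857, P_0 = 33.2857; CS_0 = (1/2)(12.2857)(73.7143) = 452.8163, PS_0 = (1/2)(12.2857)(12.2857) = 75.4694.
New equilibrium: 107 - 6Q = 57 + Q gives Q_1 = 7.1429, P_1 = 64.1429; CS_1 = 153.0612, PS_1 = 25.5102.
Change in consumer surplus = 153.0612 - 452.8163 = -299.7551.

-299.76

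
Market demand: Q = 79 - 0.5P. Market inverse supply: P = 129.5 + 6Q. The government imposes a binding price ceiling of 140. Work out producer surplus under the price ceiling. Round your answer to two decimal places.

Rewriting demand in inverse form: P = 158 - 2Q.
Free-market equilibrium: 158 - 2Q = 129.5 + 6Q gives Q* = 3.5625, P* = 150.875.
At P = 140, sellers supply (140 - 129.5)/6 = 1.75 while buyers want more, so the quantity traded is 1.75 at price 140.
PS is the triangle above supply below 140: (1/2)(1.75)(140 - 129.5) = 9.1875.

9.19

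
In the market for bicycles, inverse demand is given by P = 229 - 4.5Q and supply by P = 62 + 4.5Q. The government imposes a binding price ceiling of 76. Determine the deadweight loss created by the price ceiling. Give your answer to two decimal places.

1073.39

Without the control, 229 - 4.5Q = 62 + 4.5Q so Q* = 18.5556 and P* = 145.5.
At P = 76, sellers supply (76 - 62)/4.5 = 3.1111 while buyers want more, so the quantity traded is 3.1111 at price 76.
The lost-trades triangle has base Q* - 3.1111 = 15.4444 and height equal to the gap between the curves at Q = 3.1111, which is 215 - 76 = 139. DWL = (1/2)(15.4444)(139) = 1073.3889.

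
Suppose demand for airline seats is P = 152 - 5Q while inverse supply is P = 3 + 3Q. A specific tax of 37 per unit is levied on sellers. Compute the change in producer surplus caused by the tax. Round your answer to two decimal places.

-226.34

Without the tax, 152 - 5Q = 3 + 3Q so Q* = 18.625 and P* = 58.875.
With the tax, sellers need 37 more per unit: 152 - 5Q = 3 + 3Q + 37, so Q_t = 14. Buyers pay P_b = 82; sellers receive P_s = P_b - 37 = 45.
PS falls from (1/2)(18.625)(55.875) = 520.3359 to (1/2)(14)(42) = 294, a change of -226.3359.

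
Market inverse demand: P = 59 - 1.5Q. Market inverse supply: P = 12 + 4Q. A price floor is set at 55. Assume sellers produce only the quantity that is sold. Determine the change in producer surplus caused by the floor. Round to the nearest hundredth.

Free-market equilibrium: 59 - 1.5Q = 12 + 4Q gives Q* = 8.5455, P* = 46.1818.
At P = 55, buyers demand (59 - 55)/1.5 = 2.6667 while sellers would supply more, so the quantity traded is 2.6667 at price 55.
PS goes from (1/2)(8.5455)(34.1818) = 146.0496 to 100.4444 (computed as (55 - 12)(2.6667) - (1/2)(4)(2.6667)^2), a change of -45.6051.

-45.61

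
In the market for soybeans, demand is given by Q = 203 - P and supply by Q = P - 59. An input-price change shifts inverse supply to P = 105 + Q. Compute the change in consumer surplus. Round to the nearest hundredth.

Rewriting demand in inverse form: P = 203 - Q.
Rewriting supply in inverse form: P = 59 + Q.
Initial equilibrium: Q_0 = 72, P_0 = 131; CS_0 = (1/2)(72)(72) = 2592, PS_0 = (1/2)(72)(72) = 2592.
New equilibrium: 203 - Q = 105 + Q gives Q_1 = 49, P_1 = 154; CS_1 = 1200.5, PS_1 = 1200.5.
Change in consumer surplus = 1200.5 - 2592 = -1391.5.

-1391.50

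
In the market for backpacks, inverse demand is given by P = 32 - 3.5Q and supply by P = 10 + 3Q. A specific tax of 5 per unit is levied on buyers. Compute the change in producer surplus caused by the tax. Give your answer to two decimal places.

Without the tax, 32 - 3.5Q = 10 + 3Q so Q* = 3.3846 and P* = 20.1538.
A tax on buyers shifts demand down by 5: (32 - 5) - 3.5Q = 10 + 3Q, so Q_t = 2.6154. Buyers pay P_b = 22.8462; sellers receive P_s = P_b - 5 = 17.8462.
Producers lose the trapezoid between P_s and P* out to Q_t plus the triangle from Q_t to Q*: change in PS = 10.2604 - 17.1834 = -6.9231.

-6.92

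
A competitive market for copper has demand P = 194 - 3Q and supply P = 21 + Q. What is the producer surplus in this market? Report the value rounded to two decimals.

Equilibrium: 194 - 3Q = 21 + Q, so Q* = 43.25 and P* = 64.25.
The supply curve's price intercept is 21, so PS = (1/2)(Q*)(P* - 21) = (1/2)(43.25)(43.25) = 935.2812.

935.28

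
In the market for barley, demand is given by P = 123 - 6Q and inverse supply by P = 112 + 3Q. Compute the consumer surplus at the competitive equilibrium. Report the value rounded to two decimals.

Setting demand equal to supply, 11 = 9Q, so Q* = 1.2222 and P* = 115.6667.
Consumer surplus is the triangle under demand above P*: (1/2)(1.2222)(123 - 115.6667) = (1/2)(1.2222)(7.3333) = 4.4815.

4.48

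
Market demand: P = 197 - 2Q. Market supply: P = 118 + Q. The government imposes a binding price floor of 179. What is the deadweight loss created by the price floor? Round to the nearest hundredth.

450.67

Without the control, 197 - 2Q = 118 + Q so Q* = 26.3333 and P* = 144.3333.
At the floor price 179, quantity demanded is (197 - 179)/2 = 9; demand is the short side, so Q = 9 trades at P = 179.
At Q = 9 the demand price is 179 and the supply price is 127. Deadweight loss is the triangle between the curves from 9 to 26.3333: (1/2)(179 - 127)(26.3333 - 9) = 450.6667.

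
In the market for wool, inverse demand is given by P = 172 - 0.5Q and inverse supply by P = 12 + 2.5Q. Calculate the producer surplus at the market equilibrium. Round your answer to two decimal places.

Equilibrium: 172 - 0.5Q = 12 + 2.5Q, so Q* = 53.3333 and P* = 145.3333.
PS is the area between P* and the supply curve from 0 to Q*: (1/2)(53.3333)(133.3333) = 3555.5556.

3555.56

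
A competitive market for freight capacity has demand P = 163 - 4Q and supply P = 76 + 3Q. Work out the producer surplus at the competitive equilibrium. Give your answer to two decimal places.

231.70

Equilibrium: 163 - 4Q = 76 + 3Q, so Q* = 12.4286 and P* = 113.2857.
PS is the area between P* and the supply curve from 0 to Q*: (1/2)(12.4286)(37.2857) = 231.7041.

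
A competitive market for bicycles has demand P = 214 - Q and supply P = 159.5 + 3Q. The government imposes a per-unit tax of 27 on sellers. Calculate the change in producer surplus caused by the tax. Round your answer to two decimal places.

Pre-tax equilibrium: 214 - Q = 159.5 + 3Q gives Q* = 13.625, P* = 200.375.
A tax on sellers shifts supply up by 27: 214 - Q = 159.5 + 3Q + 27, so Q_t = 6.875. Buyers pay P_b = 207.125; sellers receive P_s = P_b - 27 = 180.125.
PS falls from (1/2)(13.625)(40.875) = 278.4609 to (1/2)(6.875)(20.625) = 70.8984, a change of -207.5625.

-207.56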